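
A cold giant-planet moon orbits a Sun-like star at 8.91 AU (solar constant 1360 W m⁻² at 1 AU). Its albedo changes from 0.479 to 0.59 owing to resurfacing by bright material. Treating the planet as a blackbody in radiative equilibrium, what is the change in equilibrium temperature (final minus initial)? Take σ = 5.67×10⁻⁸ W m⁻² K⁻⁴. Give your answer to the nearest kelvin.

-5 K

Flux at the orbit: S = 1360/(8.91)² = 17.13 W m⁻².
Before: T₁ = [17.13·0.521/(4σ)]^(1/4) = 79.20 K.
After:  T₂ = [17.13·0.41/(4σ)]^(1/4) = 74.60 K.
Change: 74.60 − 79.20 = -4.605 K.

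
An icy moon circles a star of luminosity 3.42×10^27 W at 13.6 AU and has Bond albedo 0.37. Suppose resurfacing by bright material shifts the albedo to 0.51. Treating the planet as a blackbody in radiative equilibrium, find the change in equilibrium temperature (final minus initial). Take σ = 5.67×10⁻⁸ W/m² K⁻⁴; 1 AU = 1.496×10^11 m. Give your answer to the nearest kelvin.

Orbital distance: d = 13.6 AU = 2.035×10^12 m.
S = L/(4πd²) = 65.75 W/m².
Before: T₁ = [65.75·0.63/(4σ)]^(1/4) = 116.3 K.
Final:   T₂ = [S(1−0.51)/(4σ)]^(1/4) = 109.2 K.
Change: 109.2 − 116.3 = -7.079 K.

-7 kelvin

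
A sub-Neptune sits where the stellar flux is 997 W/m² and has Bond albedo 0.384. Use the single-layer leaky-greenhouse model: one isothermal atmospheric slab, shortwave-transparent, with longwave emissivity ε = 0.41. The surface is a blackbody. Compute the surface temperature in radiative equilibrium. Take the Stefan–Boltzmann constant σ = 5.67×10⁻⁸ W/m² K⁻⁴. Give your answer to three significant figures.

242 K

The planet radiates to space at T_e = [S(1−α)/(4σ)]^(1/4) = 228.1 K.
Surface balance with a leaky layer gives σT_s⁴ = σT_e⁴·2/(2−ε), so T_s = T_e·[2/(2−0.41)]^(1/4) = 241.6 K.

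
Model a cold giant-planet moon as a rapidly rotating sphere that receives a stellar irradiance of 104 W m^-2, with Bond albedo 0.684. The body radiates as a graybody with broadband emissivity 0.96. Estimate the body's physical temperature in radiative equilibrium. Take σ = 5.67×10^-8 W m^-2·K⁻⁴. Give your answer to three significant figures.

Absorbed flux (global mean): S(1−α)/4 = 104.0·0.316/4 = 8.216 W m^-2.
Equating to εσT⁴ with ε = 0.96: T = (8.216/0.96σ)^(1/4) = 110.8 K.

111 kelvin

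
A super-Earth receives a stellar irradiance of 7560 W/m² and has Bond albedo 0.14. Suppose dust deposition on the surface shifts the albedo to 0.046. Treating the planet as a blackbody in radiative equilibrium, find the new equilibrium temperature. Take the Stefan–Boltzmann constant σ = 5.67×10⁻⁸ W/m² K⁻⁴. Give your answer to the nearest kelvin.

422 K

T₂ = [S(1−α₂)/(4σ)]^(1/4) = [7560·0.954/(4σ)]^(1/4) = 422.3 K.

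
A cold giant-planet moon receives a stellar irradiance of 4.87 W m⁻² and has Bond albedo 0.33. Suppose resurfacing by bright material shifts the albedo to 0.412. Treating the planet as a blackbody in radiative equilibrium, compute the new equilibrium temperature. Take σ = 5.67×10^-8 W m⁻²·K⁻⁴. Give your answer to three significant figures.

With the new albedo, S(1−α₂)/4 = 0.7159 W m⁻², so T₂ = 59.61 K.

59.6 K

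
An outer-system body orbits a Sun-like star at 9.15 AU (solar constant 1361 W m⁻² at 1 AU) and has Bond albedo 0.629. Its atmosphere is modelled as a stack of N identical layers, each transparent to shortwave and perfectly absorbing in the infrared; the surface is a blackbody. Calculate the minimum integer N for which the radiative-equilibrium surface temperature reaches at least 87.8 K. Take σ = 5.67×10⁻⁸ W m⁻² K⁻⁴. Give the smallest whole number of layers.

2

Flux at the orbit: S = 1361/(9.15)² = 16.26 W m⁻².
OLR = S(1−α)/4 = 1.508 W m⁻²; the top layer radiates at T_e = 71.81 K.
T_s = (N+1)^(1/4)·T_e ≥ 87.8 K requires N+1 ≥ (T_s/T_e)⁴ = (87.8/71.81)⁴ = 2.235.
The minimum whole number is N = 2.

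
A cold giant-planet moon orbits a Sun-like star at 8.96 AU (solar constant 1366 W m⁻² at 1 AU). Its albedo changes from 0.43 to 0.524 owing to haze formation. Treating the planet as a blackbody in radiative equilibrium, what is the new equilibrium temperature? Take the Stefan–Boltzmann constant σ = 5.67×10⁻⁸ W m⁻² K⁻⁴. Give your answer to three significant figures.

77.3 K

By the inverse-square law, S = 1366/8.96² = 17.02 W m⁻².
With the new albedo, S(1−α₂)/4 = 2.025 W m⁻², so T₂ = 77.30 K.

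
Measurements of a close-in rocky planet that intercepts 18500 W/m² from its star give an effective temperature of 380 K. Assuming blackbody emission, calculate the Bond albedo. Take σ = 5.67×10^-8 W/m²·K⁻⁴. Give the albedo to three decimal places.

From σT⁴ = S(1−α)/4 we invert for α: 1−α = 4σT⁴/S.
σT⁴ = 1182 W/m², so 4σT⁴ = 4729 W/m².
1−α = 4729/18500 = 0.2556, so α = 0.7444.

0.744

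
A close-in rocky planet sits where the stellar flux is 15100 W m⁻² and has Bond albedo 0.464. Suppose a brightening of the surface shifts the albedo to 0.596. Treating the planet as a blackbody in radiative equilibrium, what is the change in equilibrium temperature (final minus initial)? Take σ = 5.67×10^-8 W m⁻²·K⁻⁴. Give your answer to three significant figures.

With α = 0.464, T₁ = 434.6 K.
After:  T₂ = [15100·0.404/(4σ)]^(1/4) = 405.0 K.
Change: 405.0 − 434.6 = -29.66 K.

-29.7 K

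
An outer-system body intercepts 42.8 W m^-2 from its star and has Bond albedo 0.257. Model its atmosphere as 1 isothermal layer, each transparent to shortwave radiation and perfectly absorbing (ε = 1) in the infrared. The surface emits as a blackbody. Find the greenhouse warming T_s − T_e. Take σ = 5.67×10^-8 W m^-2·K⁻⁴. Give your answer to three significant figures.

20.6 kelvin

Top-of-atmosphere balance: σT_e⁴ = S(1−α)/4 = 7.950 W m^-2 → T_e = 108.8 K.
T_s = (N+1)^(1/4)·T_e = 129.4 K.
So the greenhouse effect raises the surface by 129.4 − 108.8 = 20.59 K.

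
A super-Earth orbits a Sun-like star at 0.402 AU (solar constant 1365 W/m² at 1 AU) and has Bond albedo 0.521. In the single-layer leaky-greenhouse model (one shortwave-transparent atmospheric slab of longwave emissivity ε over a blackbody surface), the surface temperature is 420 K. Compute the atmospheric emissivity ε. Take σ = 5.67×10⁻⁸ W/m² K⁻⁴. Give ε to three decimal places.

Flux at the orbit: S = 1365/(0.402)² = 8447 W/m².
Effective temperature: T_e = [S(1−α)/(4σ)]^(1/4) = 365.5 K.
T_s⁴ = T_e⁴·2/(2−ε) → ε = 2 − 2(T_e/T_s)⁴ = 2 − 2·(365.5/420)⁴ = 0.8534.

0.853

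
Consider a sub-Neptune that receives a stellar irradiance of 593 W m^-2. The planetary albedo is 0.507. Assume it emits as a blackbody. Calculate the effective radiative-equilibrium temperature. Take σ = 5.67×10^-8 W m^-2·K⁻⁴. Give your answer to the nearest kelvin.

Averaging over the sphere, the absorbed flux is S(1−α)/4 = 73.09 W m^-2.
Set σT⁴ = 73.09 → T = (73.09/σ)^(1/4) = 189.5 K.

189 K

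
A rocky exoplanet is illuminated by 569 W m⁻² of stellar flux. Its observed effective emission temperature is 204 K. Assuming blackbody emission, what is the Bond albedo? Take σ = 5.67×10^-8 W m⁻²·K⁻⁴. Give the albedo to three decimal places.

0.310

Energy balance: S(1−α)/4 = σT⁴, so 1−α = 4σT⁴/S.
4σT⁴ = 4·5.67×10⁻⁸·(204)⁴ = 392.8 W m⁻².
Hence α = 1 − 392.8/569.0 = 0.3097.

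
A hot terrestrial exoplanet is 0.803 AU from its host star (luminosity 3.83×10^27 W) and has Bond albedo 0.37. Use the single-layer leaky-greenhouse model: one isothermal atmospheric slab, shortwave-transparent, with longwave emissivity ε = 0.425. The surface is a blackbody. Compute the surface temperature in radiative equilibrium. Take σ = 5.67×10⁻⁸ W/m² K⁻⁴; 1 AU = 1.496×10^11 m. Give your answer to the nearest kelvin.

Orbital distance: d = 0.803 AU = 1.201×10^11 m.
Flux at the orbit: S = L/(4πd²) = 3.83×10^27/(4π·(1.20×10^11)²) = 21120 W/m².
The planet radiates to space at T_e = [S(1−α)/(4σ)]^(1/4) = 492.2 K.
For a single slab of emissivity ε, T_s⁴ = 2T_e⁴/(2−ε); thus T_s = 492.2·(1.27)^(1/4) = 522.4 K.

522 kelvin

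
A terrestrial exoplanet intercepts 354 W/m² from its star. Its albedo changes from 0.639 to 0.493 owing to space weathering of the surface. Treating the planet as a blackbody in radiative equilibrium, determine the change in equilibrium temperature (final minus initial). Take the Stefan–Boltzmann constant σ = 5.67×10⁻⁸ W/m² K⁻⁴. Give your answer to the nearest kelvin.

With α = 0.639, T₁ = 154.1 K.
After:  T₂ = [354.0·0.507/(4σ)]^(1/4) = 167.7 K.
ΔT = T₂ − T₁ = 13.65 K.

14 K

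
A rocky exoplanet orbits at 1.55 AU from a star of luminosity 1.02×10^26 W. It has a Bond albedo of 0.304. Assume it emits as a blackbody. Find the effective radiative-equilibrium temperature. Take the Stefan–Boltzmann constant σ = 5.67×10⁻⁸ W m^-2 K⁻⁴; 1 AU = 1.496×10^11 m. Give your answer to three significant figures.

147 K

Orbital distance: d = 1.55 AU = 2.319×10^11 m.
Flux at the orbit: S = L/(4πd²) = 1.02×10^26/(4π·(2.32×10^11)²) = 151.0 W m^-2.
The planet absorbs (1−α)S over its disc πR² and re-emits over 4πR², so the mean absorbed flux is (1−0.304)·151.0/4 = 26.27 W m^-2.
Balancing against σT⁴: T = (26.27/5.67×10⁻⁸)^(1/4) = 146.7 K.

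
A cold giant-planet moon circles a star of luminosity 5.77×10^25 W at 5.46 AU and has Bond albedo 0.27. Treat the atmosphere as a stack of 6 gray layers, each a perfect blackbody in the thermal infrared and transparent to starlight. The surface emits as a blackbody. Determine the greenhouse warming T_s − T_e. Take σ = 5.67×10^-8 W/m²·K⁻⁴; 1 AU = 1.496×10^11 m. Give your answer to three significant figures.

Orbital distance: d = 5.46 AU = 8.168×10^11 m.
Spreading L over a sphere of radius d: S = 5.77×10^25/(4π·8.17×10^11²) = 6.882 W/m².
OLR = S(1−α)/4 = 1.256 W/m²; the top layer radiates at T_e = 68.60 K.
Surface: T_s = (7)^¼·T_e = 111.6 K.
Warming: T_s − T_e = 42.99 K.

43.0 kelvin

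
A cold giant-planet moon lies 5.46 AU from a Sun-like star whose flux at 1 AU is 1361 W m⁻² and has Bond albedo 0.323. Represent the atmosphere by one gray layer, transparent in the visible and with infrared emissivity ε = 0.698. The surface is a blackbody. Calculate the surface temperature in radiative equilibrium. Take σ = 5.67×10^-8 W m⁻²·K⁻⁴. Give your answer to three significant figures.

120 K

Irradiance scales as 1/d², so S = 1361 W m⁻² × (1/5.46)² = 45.65 W m⁻².
Effective emission temperature (TOA balance): σT_e⁴ = S(1−α)/4 = 7.727 W m⁻² → T_e = 108.0 K.
The surface balance (absorbed SW + ε·downward IR = σT_s⁴) with T_a⁴ = T_s⁴/2 reduces to T_s = T_e·[2/(2−ε)]^¼ = 120.3 K.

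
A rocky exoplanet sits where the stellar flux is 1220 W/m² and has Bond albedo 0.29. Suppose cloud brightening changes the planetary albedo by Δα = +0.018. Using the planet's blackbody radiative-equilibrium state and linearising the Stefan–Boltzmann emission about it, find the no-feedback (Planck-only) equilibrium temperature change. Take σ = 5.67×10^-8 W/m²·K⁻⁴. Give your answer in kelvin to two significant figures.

-1.6 K

Unperturbed T_e = [1220·(1−0.29)/(4σ)]^¼ = 248.6 K.
ΔF = −(S/4)Δα = −(1220/4)×(+0.018) = -5.490 W/m².
Planck response: λ_P = 4σT_e³ = 4·5.67×10⁻⁸·(248.6)³ = 3.484 W/m²/K.
So ΔT₀ = -5.490/3.484 = -1.58 K.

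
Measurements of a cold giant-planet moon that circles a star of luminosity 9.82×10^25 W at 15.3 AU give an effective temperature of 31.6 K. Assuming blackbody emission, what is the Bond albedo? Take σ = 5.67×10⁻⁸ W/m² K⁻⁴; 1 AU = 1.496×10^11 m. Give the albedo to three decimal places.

d = 15.3 × 1.496×10^11 m = 2.289×10^12 m.
Spreading L over a sphere of radius d: S = 9.82×10^25/(4π·2.29×10^12²) = 1.492 W/m².
From σT⁴ = S(1−α)/4 we invert for α: 1−α = 4σT⁴/S.
σT⁴ = 0.05654 W/m², so 4σT⁴ = 0.2261 W/m².
1−α = 0.2261/1.492 = 0.1516, so α = 0.8484.

0.848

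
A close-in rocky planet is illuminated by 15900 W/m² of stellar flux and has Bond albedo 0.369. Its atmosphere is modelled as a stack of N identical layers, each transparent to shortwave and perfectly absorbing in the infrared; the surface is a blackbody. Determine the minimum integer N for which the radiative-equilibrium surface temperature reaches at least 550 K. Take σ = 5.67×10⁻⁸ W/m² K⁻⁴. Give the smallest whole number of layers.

2

OLR = S(1−α)/4 = 2508 W/m²; the top layer radiates at T_e = 458.6 K.
Need (N+1)T_e⁴ ≥ T_s⁴, i.e. N+1 ≥ (550/458.6)⁴ = 2.069.
So N ≥ 1.069; the smallest integer is N = 2.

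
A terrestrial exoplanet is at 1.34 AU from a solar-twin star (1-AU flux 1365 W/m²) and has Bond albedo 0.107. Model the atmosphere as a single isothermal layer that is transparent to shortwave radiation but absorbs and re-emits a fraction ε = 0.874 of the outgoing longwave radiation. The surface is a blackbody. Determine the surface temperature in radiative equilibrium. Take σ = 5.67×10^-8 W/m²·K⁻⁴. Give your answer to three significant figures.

Irradiance scales as 1/d², so S = 1365 W/m² × (1/1.34)² = 760.2 W/m².
At the top of the atmosphere, σT_e⁴ = S(1−α)/4 = 169.7 W/m², giving T_e = 233.9 K.
Surface balance with a leaky layer gives σT_s⁴ = σT_e⁴·2/(2−ε), so T_s = T_e·[2/(2−0.874)]^(1/4) = 270.0 K.

270 K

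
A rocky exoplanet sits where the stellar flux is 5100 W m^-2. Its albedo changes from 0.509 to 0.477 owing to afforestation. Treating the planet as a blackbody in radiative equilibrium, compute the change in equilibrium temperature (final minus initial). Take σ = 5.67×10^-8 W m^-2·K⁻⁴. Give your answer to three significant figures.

5.16 kelvin

With α = 0.509, T₁ = 324.2 K.
With α = 0.477, T₂ = 329.3 K.
Change: 329.3 − 324.2 = 5.157 K.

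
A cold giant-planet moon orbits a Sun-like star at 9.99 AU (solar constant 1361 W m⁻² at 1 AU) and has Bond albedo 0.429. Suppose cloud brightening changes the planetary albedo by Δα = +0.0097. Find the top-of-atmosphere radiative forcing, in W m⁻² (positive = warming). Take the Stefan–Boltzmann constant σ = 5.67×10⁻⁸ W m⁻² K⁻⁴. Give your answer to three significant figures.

Irradiance scales as 1/d², so S = 1361 W m⁻² × (1/9.99)² = 13.64 W m⁻².
TOA radiative forcing: ΔF = −S·Δα/4 = −13.64·(+0.0097)/4 = -0.03307 W m⁻².

-0.0331 W m⁻²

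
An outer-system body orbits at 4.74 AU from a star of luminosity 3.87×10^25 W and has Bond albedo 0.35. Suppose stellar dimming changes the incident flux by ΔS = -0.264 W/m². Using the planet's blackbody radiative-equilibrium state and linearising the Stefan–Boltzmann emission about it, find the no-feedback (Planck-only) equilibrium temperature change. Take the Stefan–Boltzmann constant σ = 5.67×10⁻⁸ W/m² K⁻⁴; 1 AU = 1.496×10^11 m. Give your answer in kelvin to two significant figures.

-0.70 kelvin

Orbital distance: d = 4.74 AU = 7.091×10^11 m.
S = L/(4πd²) = 6.125 W/m².
Unperturbed T_e = [6.125·(1−0.35)/(4σ)]^¼ = 64.73 K.
TOA radiative forcing: ΔF = (1−α)ΔS/4 = 0.65·(-0.264)/4 = -0.04290 W/m².
The Planck feedback parameter is 4σT_e³ = 0.06150 W/m²/K.
ΔT₀ = ΔF/λ_P = -0.04290/0.06150 = -0.698 K.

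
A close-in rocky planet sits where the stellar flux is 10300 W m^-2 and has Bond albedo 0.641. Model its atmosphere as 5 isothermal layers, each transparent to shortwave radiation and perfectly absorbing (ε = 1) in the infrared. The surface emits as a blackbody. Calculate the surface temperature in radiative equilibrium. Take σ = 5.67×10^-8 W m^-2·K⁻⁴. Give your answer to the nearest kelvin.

559 kelvin

The effective emission temperature is T_e = [S(1−α)/(4σ)]^¼ = 357.3 K.
Layer-by-layer balance gives σT_s⁴ = (N+1)σT_e⁴, so T_s = 6^¼·357.3 = 559.3 K.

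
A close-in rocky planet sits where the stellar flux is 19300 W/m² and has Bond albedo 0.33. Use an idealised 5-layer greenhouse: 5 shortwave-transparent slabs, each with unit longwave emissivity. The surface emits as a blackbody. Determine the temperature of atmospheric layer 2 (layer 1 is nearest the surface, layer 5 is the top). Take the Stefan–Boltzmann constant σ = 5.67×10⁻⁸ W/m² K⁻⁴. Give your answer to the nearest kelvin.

691 K

OLR = S(1−α)/4 = 3233 W/m²; the top layer radiates at T_e = 488.6 K.
In the N-layer model, layer k (counted from the surface) has T_k = (N+1−k)^(1/4)·T_e.
T_2 = (4)^(1/4)·488.6 = 691.1 K.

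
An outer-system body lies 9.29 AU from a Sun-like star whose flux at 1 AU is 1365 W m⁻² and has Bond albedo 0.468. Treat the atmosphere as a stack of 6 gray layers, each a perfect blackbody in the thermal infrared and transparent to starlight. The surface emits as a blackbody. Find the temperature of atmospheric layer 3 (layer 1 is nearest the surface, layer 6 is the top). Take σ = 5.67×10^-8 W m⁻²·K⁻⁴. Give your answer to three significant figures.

110 K

Irradiance scales as 1/d², so S = 1365 W m⁻² × (1/9.29)² = 15.82 W m⁻².
OLR = S(1−α)/4 = 2.104 W m⁻²; the top layer radiates at T_e = 78.04 K.
In the N-layer model, layer k (counted from the surface) has T_k = (N+1−k)^(1/4)·T_e.
T_3 = (4)^(1/4)·78.04 = 110.4 K.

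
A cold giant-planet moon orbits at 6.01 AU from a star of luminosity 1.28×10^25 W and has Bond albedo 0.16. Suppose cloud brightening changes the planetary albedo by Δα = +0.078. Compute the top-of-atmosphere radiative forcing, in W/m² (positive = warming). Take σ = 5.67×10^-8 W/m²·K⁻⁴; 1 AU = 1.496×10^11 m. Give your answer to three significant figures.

d = 6.01 × 1.496×10^11 m = 8.991×10^11 m.
S = L/(4πd²) = 1.260 W/m².
TOA radiative forcing: ΔF = −S·Δα/4 = −1.260·(+0.078)/4 = -0.02457 W/m².

-0.0246 W/m²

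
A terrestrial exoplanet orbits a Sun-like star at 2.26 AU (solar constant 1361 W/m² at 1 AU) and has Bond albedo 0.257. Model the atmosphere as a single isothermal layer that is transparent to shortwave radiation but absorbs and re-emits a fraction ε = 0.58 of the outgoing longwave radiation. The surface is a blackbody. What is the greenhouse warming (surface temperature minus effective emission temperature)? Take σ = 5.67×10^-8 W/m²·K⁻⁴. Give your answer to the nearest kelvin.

Irradiance scales as 1/d², so S = 1361 W/m² × (1/2.26)² = 266.5 W/m².
At the top of the atmosphere, σT_e⁴ = S(1−α)/4 = 49.50 W/m², giving T_e = 171.9 K.
Surface balance with a leaky layer gives σT_s⁴ = σT_e⁴·2/(2−ε), so T_s = T_e·[2/(2−0.58)]^(1/4) = 187.3 K.
T_s − T_e = 187.3 − 171.9 = 15.37 K.

15 K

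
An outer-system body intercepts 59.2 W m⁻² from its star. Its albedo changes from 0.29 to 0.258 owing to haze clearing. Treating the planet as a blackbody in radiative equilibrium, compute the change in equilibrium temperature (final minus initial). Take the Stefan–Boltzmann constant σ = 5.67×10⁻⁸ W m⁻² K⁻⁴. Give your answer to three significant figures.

1.29 K

With α = 0.29, T₁ = 116.7 K.
Final:   T₂ = [S(1−0.258)/(4σ)]^(1/4) = 118.0 K.
ΔT = T₂ − T₁ = 1.293 K.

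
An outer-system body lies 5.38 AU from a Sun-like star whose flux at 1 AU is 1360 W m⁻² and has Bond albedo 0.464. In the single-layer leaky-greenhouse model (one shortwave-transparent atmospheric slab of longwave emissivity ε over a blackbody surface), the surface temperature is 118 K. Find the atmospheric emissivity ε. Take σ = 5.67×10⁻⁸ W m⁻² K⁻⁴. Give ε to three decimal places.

Flux at the orbit: S = 1360/(5.38)² = 46.99 W m⁻².
TOA balance gives T_e = 102.7 K.
Inverting T_s⁴ = 2T_e⁴/(2−ε): (T_e/T_s)⁴ = 0.5728, so ε = 2(1 − 0.5728) = 0.8545.

0.854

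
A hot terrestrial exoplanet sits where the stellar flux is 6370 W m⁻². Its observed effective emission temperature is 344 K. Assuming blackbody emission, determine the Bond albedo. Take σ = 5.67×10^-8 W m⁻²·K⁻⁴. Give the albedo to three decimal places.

Energy balance: S(1−α)/4 = σT⁴, so 1−α = 4σT⁴/S.
4σT⁴ = 4·5.67×10⁻⁸·(344)⁴ = 3176 W m⁻².
1−α = 3176/6370 = 0.4986, so α = 0.5014.

0.501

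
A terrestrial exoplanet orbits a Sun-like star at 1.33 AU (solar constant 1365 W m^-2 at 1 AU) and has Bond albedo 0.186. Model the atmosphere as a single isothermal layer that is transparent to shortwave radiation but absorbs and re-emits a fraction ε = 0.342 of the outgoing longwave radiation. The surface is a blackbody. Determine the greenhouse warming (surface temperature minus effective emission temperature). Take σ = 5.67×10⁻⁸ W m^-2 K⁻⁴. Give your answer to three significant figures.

11.0 K

By the inverse-square law, S = 1365/1.33² = 771.7 W m^-2.
At the top of the atmosphere, σT_e⁴ = S(1−α)/4 = 157.0 W m^-2, giving T_e = 229.4 K.
The surface balance (absorbed SW + ε·downward IR = σT_s⁴) with T_a⁴ = T_s⁴/2 reduces to T_s = T_e·[2/(2−ε)]^¼ = 240.4 K.
The atmosphere warms the surface by 11.01 K.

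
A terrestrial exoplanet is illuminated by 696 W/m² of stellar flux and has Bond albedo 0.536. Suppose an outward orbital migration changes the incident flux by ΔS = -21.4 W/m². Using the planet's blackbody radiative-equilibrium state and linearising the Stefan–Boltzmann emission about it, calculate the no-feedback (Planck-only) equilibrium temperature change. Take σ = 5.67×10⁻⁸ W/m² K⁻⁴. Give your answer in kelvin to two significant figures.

Reference equilibrium: T_e = [S(1−α)/(4σ)]^(1/4) = 194.3 K.
TOA radiative forcing: ΔF = (1−α)ΔS/4 = 0.464·(-21.4)/4 = -2.482 W/m².
Linearising σT⁴ gives d(σT⁴)/dT = 4σT_e³ = 1.662 W/m² per K.
Hence the no-feedback warming is ΔF/(4σT_e³) = -1.49 K.

-1.5 K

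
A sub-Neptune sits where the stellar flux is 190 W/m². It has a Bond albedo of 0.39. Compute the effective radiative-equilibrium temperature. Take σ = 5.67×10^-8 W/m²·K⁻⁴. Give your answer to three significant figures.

150 K

Absorbed flux (global mean): S(1−α)/4 = 190.0·0.61/4 = 28.97 W/m².
Set σT⁴ = 28.97 → T = (28.97/σ)^(1/4) = 150.4 K.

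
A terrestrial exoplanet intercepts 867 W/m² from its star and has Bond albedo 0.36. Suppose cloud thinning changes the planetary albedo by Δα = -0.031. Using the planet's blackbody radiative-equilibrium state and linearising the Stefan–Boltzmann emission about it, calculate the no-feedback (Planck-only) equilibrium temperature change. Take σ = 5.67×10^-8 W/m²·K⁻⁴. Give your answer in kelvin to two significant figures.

Reference equilibrium: T_e = [S(1−α)/(4σ)]^(1/4) = 222.4 K.
ΔF = −(S/4)Δα = −(867.0/4)×(-0.031) = 6.719 W/m².
The Planck feedback parameter is 4σT_e³ = 2.495 W/m²/K.
ΔT₀ = ΔF/λ_P = 6.719/2.495 = 2.69 K.

2.7 K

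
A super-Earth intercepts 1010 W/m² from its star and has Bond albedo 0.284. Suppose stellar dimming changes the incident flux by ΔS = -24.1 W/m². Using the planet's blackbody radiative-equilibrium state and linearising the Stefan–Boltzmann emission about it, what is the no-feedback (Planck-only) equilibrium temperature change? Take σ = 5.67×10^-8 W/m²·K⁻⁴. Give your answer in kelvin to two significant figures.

-1.4 K

Reference equilibrium: T_e = [S(1−α)/(4σ)]^(1/4) = 237.6 K.
TOA radiative forcing: ΔF = (1−α)ΔS/4 = 0.716·(-24.1)/4 = -4.314 W/m².
Planck response: λ_P = 4σT_e³ = 4·5.67×10⁻⁸·(237.6)³ = 3.043 W/m²/K.
So ΔT₀ = -4.314/3.043 = -1.42 K.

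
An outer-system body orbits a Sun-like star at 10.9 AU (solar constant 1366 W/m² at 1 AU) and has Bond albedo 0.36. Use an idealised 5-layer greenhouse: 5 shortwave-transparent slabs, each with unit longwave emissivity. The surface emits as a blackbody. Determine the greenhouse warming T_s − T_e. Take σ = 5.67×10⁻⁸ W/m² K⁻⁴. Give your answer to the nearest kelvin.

Irradiance scales as 1/d², so S = 1366 W/m² × (1/10.9)² = 11.50 W/m².
Top-of-atmosphere balance: σT_e⁴ = S(1−α)/4 = 1.840 W/m² → T_e = 75.47 K.
T_s = (N+1)^(1/4)·T_e = 118.1 K.
Warming: T_s − T_e = 42.65 K.

43 kelvin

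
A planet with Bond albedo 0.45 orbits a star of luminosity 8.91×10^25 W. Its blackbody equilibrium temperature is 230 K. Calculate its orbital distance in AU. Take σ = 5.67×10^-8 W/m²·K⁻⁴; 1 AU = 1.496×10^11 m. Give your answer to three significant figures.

Energy balance gives S = 4σT⁴/(1−α) = 1154 W/m².
Then d = [L/(4πS)]^(1/2) = 7.839×10^10 m, i.e. 0.5240 AU.

0.524 AU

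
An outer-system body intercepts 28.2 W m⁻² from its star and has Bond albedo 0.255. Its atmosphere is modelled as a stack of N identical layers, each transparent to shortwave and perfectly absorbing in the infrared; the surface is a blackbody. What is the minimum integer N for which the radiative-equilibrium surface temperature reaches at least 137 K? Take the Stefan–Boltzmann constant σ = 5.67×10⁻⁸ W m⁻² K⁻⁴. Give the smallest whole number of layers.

3

The effective emission temperature is T_e = [S(1−α)/(4σ)]^¼ = 98.10 K.
Need (N+1)T_e⁴ ≥ T_s⁴, i.e. N+1 ≥ (137/98.10)⁴ = 3.803.
The minimum whole number is N = 3.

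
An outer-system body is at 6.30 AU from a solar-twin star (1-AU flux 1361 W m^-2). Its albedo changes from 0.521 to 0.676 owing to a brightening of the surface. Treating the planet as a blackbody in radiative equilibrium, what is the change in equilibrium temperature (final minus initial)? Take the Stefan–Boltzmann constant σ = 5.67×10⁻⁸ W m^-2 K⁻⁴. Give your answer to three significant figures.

Irradiance scales as 1/d², so S = 1361 W m^-2 × (1/6.30)² = 34.29 W m^-2.
Initial: T₁ = [S(1−0.521)/(4σ)]^(1/4) = 92.25 K.
With α = 0.676, T₂ = 83.66 K.
Change: 83.66 − 92.25 = -8.590 K.

-8.59 K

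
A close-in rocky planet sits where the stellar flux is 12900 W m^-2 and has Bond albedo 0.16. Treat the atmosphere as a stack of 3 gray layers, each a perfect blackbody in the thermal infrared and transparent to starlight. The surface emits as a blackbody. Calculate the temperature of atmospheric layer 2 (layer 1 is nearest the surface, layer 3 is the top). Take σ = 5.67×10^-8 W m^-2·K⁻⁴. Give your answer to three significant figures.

OLR = S(1−α)/4 = 2709 W m^-2; the top layer radiates at T_e = 467.5 K.
The net upward flux σT_e⁴ is constant between every pair of levels, so T_k⁴ = (N+1−k)T_e⁴.
T_2 = (2)^(1/4)·467.5 = 556.0 K.

556 kelvin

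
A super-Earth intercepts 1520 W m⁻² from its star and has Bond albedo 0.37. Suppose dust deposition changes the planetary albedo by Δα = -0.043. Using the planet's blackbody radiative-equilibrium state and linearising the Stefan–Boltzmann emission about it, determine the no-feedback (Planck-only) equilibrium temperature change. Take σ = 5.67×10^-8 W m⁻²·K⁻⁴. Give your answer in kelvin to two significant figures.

The baseline emission temperature is T_e = 254.9 K.
ΔF = −(S/4)Δα = −(1520/4)×(-0.043) = 16.34 W m⁻².
Linearising σT⁴ gives d(σT⁴)/dT = 4σT_e³ = 3.757 W m⁻² per K.
ΔT₀ = ΔF/λ_P = 16.34/3.757 = 4.35 K.

4.3 K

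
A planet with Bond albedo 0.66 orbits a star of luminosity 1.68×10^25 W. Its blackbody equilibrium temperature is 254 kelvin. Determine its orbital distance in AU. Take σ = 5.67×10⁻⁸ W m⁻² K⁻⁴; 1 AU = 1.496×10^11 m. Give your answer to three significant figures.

0.147 AU

Energy balance gives S = 4σT⁴/(1−α) = 2777 W m⁻².
Then d = [L/(4πS)]^(1/2) = 2.194×10^10 m, i.e. 0.1467 AU.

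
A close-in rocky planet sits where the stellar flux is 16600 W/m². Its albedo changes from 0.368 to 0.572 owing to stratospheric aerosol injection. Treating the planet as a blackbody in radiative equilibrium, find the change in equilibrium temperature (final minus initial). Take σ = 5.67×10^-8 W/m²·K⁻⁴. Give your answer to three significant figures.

With α = 0.368, T₁ = 463.8 K.
With α = 0.572, T₂ = 420.7 K.
Change: 420.7 − 463.8 = -43.06 K.

-43.1 kelvin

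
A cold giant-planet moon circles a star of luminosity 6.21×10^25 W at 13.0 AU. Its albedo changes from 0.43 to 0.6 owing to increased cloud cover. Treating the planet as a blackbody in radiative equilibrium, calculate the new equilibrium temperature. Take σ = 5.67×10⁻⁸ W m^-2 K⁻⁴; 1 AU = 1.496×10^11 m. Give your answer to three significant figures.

Orbital distance: d = 13.0 AU = 1.945×10^12 m.
S = L/(4πd²) = 1.307 W m^-2.
New equilibrium: T₂ = [(1−0.6)·1.307/(4σ)]^(1/4) = 38.96 K.

39.0 kelvin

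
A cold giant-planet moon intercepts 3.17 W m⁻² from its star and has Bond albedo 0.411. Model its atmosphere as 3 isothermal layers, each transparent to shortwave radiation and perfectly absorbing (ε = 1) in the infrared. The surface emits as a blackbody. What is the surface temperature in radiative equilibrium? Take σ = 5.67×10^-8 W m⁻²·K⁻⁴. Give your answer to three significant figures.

Top-of-atmosphere balance: σT_e⁴ = S(1−α)/4 = 0.4668 W m⁻² → T_e = 53.57 K.
For an N-layer opaque stack, T_s⁴ = (N+1)T_e⁴, hence T_s = (4)^(1/4)×53.57 K = 75.75 K.

75.8 kelvin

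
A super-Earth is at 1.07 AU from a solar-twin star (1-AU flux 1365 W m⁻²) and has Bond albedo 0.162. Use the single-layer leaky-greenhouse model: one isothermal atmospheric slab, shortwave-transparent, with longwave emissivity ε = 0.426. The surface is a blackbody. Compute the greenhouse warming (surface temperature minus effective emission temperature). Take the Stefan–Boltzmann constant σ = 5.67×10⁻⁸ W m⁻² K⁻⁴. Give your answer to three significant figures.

15.9 K

Flux at the orbit: S = 1365/(1.07)² = 1192 W m⁻².
At the top of the atmosphere, σT_e⁴ = S(1−α)/4 = 249.8 W m⁻², giving T_e = 257.6 K.
For a single slab of emissivity ε, T_s⁴ = 2T_e⁴/(2−ε); thus T_s = 257.6·(1.271)^(1/4) = 273.5 K.
The atmosphere warms the surface by 15.90 K.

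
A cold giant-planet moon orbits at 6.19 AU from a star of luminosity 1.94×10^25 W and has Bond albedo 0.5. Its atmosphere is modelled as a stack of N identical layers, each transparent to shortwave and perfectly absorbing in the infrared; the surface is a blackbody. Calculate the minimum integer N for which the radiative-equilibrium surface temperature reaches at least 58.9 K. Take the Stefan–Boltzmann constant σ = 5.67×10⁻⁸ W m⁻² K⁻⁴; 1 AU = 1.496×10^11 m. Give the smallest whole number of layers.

Orbital distance: d = 6.19 AU = 9.260×10^11 m.
Flux at the orbit: S = L/(4πd²) = 1.94×10^25/(4π·(9.26×10^11)²) = 1.800 W m⁻².
Top-of-atmosphere balance: σT_e⁴ = S(1−α)/4 = 0.2250 W m⁻² → T_e = 44.63 K.
Need (N+1)T_e⁴ ≥ T_s⁴, i.e. N+1 ≥ (58.9/44.63)⁴ = 3.032.
So N ≥ 2.032; the smallest integer is N = 3.

3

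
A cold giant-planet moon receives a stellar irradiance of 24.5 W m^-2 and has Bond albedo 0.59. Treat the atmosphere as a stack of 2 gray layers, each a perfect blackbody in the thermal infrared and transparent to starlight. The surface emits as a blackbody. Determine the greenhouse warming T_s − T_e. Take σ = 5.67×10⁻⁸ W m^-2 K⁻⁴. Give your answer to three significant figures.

The effective emission temperature is T_e = [S(1−α)/(4σ)]^¼ = 81.58 K.
Surface: T_s = (3)^¼·T_e = 107.4 K.
Warming: T_s − T_e = 25.78 K.

25.8 kelvin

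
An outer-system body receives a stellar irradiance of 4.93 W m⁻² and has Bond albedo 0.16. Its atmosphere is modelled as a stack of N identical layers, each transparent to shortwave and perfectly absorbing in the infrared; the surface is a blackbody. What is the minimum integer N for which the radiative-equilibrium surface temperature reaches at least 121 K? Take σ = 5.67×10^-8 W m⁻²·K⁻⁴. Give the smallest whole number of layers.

11

The effective emission temperature is T_e = [S(1−α)/(4σ)]^¼ = 65.37 K.
Since T_s⁴ = (N+1)T_e⁴, we need N ≥ (T_s/T_e)⁴ − 1 = 10.740.
Rounding up, N = 11.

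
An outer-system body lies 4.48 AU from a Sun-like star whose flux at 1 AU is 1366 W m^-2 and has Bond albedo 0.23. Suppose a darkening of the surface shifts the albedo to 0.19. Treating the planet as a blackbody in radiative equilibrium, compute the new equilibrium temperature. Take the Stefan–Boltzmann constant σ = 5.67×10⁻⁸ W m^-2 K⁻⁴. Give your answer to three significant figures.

125 kelvin

Irradiance scales as 1/d², so S = 1366 W m^-2 × (1/4.48)² = 68.06 W m^-2.
T₂ = [S(1−α₂)/(4σ)]^(1/4) = [68.06·0.81/(4σ)]^(1/4) = 124.9 K.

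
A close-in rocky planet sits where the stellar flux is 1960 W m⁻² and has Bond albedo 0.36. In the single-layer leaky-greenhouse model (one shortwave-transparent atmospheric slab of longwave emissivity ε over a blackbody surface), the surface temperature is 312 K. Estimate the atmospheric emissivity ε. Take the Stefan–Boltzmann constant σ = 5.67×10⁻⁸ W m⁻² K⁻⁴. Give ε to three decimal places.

TOA balance gives T_e = 272.7 K.
Since (2−ε)/2 = (T_e/T_s)⁴ = 0.5837, ε = 0.8326.

0.833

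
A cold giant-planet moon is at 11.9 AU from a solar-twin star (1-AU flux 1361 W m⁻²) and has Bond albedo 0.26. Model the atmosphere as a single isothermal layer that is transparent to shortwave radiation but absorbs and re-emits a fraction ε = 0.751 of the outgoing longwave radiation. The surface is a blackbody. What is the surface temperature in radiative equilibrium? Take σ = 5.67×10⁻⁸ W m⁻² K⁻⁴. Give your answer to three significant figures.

By the inverse-square law, S = 1361/11.9² = 9.611 W m⁻².
The planet radiates to space at T_e = [S(1−α)/(4σ)]^(1/4) = 74.83 K.
For a single slab of emissivity ε, T_s⁴ = 2T_e⁴/(2−ε); thus T_s = 74.83·(1.601)^(1/4) = 84.18 K.

84.2 kelvin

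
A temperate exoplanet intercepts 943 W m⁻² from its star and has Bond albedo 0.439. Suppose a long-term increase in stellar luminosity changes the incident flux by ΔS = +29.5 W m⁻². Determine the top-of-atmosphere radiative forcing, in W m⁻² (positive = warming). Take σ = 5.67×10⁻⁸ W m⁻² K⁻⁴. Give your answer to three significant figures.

4.14 W m⁻²

TOA radiative forcing: ΔF = (1−α)ΔS/4 = 0.561·(+29.5)/4 = 4.137 W m⁻².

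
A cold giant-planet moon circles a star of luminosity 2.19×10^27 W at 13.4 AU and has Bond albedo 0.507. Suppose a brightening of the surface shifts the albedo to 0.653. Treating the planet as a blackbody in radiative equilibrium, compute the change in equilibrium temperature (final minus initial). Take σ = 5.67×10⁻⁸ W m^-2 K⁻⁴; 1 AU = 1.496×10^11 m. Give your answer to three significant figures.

d = 13.4 × 1.496×10^11 m = 2.005×10^12 m.
Flux at the orbit: S = L/(4πd²) = 2.19×10^27/(4π·(2.00×10^12)²) = 43.37 W m^-2.
With α = 0.507, T₁ = 98.54 K.
Final:   T₂ = [S(1−0.653)/(4σ)]^(1/4) = 90.25 K.
ΔT = T₂ − T₁ = -8.282 K.

-8.28 K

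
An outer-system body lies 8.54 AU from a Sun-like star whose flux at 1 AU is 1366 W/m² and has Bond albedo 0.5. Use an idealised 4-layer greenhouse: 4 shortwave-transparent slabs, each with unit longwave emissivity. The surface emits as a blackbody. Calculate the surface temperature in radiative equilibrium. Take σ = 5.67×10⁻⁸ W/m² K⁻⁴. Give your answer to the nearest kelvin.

Irradiance scales as 1/d², so S = 1366 W/m² × (1/8.54)² = 18.73 W/m².
Top-of-atmosphere balance: σT_e⁴ = S(1−α)/4 = 2.341 W/m² → T_e = 80.16 K.
With N = 4 opaque layers, T_s = (N+1)^(1/4)·T_e = 5^(1/4)·80.16 = 119.9 K.

120 kelvin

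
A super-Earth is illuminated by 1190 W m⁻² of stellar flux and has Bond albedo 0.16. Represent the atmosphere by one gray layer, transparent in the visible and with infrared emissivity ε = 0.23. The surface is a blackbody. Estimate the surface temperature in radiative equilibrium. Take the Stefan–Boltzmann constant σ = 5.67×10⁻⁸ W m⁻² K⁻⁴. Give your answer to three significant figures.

The planet radiates to space at T_e = [S(1−α)/(4σ)]^(1/4) = 257.7 K.
Surface balance with a leaky layer gives σT_s⁴ = σT_e⁴·2/(2−ε), so T_s = T_e·[2/(2−0.23)]^(1/4) = 265.7 K.

266 K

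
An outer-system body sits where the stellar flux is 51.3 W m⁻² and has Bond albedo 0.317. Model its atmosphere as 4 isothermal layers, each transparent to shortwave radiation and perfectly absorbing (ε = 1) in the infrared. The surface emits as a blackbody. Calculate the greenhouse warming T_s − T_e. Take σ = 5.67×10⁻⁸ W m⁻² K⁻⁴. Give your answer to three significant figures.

The effective emission temperature is T_e = [S(1−α)/(4σ)]^¼ = 111.5 K.
T_s = (N+1)^(1/4)·T_e = 166.7 K.
So the greenhouse effect raises the surface by 166.7 − 111.5 = 55.22 K.

55.2 K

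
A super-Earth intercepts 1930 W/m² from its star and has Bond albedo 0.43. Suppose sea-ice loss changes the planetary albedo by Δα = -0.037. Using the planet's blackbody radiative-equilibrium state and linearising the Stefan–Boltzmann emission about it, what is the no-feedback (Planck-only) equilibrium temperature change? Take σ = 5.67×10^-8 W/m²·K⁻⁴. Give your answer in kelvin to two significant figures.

4.3 kelvin

Unperturbed T_e = [1930·(1−0.43)/(4σ)]^¼ = 263.9 K.
The change in absorbed flux is Δ[S(1−α)/4] = −SΔα/4 = 17.85 W/m².
Linearising σT⁴ gives d(σT⁴)/dT = 4σT_e³ = 4.169 W/m² per K.
Hence the no-feedback warming is ΔF/(4σT_e³) = 4.28 K.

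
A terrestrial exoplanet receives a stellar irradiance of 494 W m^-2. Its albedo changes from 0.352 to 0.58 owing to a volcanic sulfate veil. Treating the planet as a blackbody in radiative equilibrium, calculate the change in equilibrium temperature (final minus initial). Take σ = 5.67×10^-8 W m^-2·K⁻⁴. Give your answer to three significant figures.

-19.9 kelvin

Initial: T₁ = [S(1−0.352)/(4σ)]^(1/4) = 193.8 K.
After:  T₂ = [494.0·0.42/(4σ)]^(1/4) = 173.9 K.
ΔT = T₂ − T₁ = -19.91 K.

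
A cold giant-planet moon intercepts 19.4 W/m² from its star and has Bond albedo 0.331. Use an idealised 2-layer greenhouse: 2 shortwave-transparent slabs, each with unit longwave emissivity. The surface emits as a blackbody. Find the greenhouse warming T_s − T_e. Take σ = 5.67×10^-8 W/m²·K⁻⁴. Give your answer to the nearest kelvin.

27 K

OLR = S(1−α)/4 = 3.245 W/m²; the top layer radiates at T_e = 86.98 K.
T_s = (N+1)^(1/4)·T_e = 114.5 K.
So the greenhouse effect raises the surface by 114.5 − 86.98 = 27.49 K.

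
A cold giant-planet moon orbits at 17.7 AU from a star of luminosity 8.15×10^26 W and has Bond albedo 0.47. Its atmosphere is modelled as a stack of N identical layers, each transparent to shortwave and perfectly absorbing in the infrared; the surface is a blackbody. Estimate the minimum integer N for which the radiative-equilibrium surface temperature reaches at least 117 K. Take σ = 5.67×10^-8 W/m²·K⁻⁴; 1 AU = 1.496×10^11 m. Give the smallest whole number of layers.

8

d = 17.7 × 1.496×10^11 m = 2.648×10^12 m.
S = L/(4πd²) = 9.250 W/m².
OLR = S(1−α)/4 = 1.226 W/m²; the top layer radiates at T_e = 68.19 K.
Since T_s⁴ = (N+1)T_e⁴, we need N ≥ (T_s/T_e)⁴ − 1 = 7.669.
Rounding up, N = 8.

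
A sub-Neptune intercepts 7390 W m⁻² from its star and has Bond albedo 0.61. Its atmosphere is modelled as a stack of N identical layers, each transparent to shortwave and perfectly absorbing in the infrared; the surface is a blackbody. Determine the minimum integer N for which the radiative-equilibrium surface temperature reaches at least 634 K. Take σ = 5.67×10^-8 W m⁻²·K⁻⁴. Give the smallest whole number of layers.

The effective emission temperature is T_e = [S(1−α)/(4σ)]^¼ = 335.8 K.
Need (N+1)T_e⁴ ≥ T_s⁴, i.e. N+1 ≥ (634/335.8)⁴ = 12.714.
Rounding up, N = 12.

12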